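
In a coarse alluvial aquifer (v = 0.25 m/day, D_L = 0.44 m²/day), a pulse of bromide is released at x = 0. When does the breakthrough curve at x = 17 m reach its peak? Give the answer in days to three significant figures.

61.3 days

For the 1D instantaneous-source solution, setting ∂C/∂t = 0 at fixed x gives v²t² + 2Dt − x² = 0, so t = (√(D² + v²x²) − D)/v².
√(D² + v²x²) = √(0.44² + 0.25² × 17²) = 4.273; v² = 0.0625.
t = (4.273 − 0.44)/0.0625 = 61.3 days (vs. the pure-advection estimate x/v = 68.0 d).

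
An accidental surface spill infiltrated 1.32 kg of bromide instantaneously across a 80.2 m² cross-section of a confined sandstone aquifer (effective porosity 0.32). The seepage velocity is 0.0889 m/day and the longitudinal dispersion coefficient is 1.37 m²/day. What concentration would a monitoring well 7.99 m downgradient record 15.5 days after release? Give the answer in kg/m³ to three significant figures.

0.00188 kg/m³

For an instantaneous plane source, C(x,t) = M/(n_e·A·√(4πDt)) · exp(−(x−vt)²/(4Dt)), with n_e·A the pore (flow) area.
Plume center vt = 0.0889 × 15.5 = 1.37795 m, so the well at 7.99 m is 6.61205 m downgradient of the peak.
√(4πDt) = 16.34 m, giving peak height M/(n_e·A·√(4πDt)) = 1.32/(0.32 × 80.2 × 16.34) = 0.003148 kg/m³.
(x−vt)²/(4Dt) = (6.61205)²/(4 × 1.37 × 15.5) = 0.5147; exp(−0.5147) = 0.5977.
C = 0.003148 × 0.5977 = 0.00188 kg/m³.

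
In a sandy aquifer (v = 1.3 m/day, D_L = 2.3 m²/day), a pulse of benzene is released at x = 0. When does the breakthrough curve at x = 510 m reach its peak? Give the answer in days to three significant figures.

391 days

For the 1D instantaneous-source solution, setting ∂C/∂t = 0 at fixed x gives v²t² + 2Dt − x² = 0, so t = (√(D² + v²x²) − D)/v².
√(D² + v²x²) = √(2.3² + 1.3² × 510²) = 663.0; v² = 1.69.
t = (663.0 − 2.3)/1.69 = 391 days (vs. the pure-advection estimate x/v = 392 d).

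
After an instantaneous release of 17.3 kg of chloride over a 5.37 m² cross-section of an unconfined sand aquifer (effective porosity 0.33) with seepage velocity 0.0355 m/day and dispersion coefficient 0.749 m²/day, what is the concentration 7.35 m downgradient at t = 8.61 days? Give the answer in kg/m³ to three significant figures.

0.158 kg/m³

For an instantaneous plane source, C(x,t) = M/(n_e·A·√(4πDt)) · exp(−(x−vt)²/(4Dt)), with n_e·A the pore (flow) area.
Plume center vt = 0.0355 × 8.61 = 0.305655 m, so the well at 7.35 m is 7.044345 m downgradient of the peak.
√(4πDt) = 9.002 m, giving peak height M/(n_e·A·√(4πDt)) = 17.3/(0.33 × 5.37 × 9.002) = 1.084 kg/m³.
(x−vt)²/(4Dt) = (7.044345)²/(4 × 0.749 × 8.61) = 1.924; exp(−1.924) = 0.1460.
C = 1.084 × 0.1460 = 0.158 kg/m³.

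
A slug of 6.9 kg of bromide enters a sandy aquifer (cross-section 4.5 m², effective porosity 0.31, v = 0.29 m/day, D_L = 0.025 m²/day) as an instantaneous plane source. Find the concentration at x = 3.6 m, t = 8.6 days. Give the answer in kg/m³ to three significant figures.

For an instantaneous plane source, C(x,t) = M/(n_e·A·√(4πDt)) · exp(−(x−vt)²/(4Dt)), with n_e·A the pore (flow) area.
Plume center vt = 0.29 × 8.6 = 2.494 m, so the well at 3.6 m is 1.106 m downgradient of the peak.
√(4πDt) = 1.644 m, giving peak height M/(n_e·A·√(4πDt)) = 6.9/(0.31 × 4.5 × 1.644) = 3.009 kg/m³.
(x−vt)²/(4Dt) = (1.106)²/(4 × 0.025 × 8.6) = 1.422; exp(−1.422) = 0.2412.
C = 3.009 × 0.2412 = 0.726 kg/m³.

0.726 kg/m³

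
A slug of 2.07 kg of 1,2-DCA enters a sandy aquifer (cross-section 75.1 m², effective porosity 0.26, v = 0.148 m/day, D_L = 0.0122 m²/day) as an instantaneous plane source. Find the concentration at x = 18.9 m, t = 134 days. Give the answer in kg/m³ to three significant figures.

0.0205 kg/m³

For an instantaneous plane source, C(x,t) = M/(n_e·A·√(4πDt)) · exp(−(x−vt)²/(4Dt)), with n_e·A the pore (flow) area.
Plume center vt = 0.148 × 134 = 19.832 m, so the well at 18.9 m is 0.932 m upgradient of the peak.
√(4πDt) = 4.532 m, giving peak height M/(n_e·A·√(4πDt)) = 2.07/(0.26 × 75.1 × 4.532) = 0.02339 kg/m³.
(x−vt)²/(4Dt) = (-0.932)²/(4 × 0.0122 × 134) = 0.1328; exp(−0.1328) = 0.8756.
C = 0.02339 × 0.8756 = 0.0205 kg/m³.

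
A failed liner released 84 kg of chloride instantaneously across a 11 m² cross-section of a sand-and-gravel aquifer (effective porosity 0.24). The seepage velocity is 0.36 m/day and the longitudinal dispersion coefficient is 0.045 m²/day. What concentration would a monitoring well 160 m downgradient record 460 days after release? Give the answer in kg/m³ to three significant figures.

1.35 kg/m³

For an instantaneous plane source, C(x,t) = M/(n_e·A·√(4πDt)) · exp(−(x−vt)²/(4Dt)), with n_e·A the pore (flow) area.
Plume center vt = 0.36 × 460 = 165.6 m, so the well at 160 m is 5.6 m upgradient of the peak.
√(4πDt) = 16.13 m, giving peak height M/(n_e·A·√(4πDt)) = 84/(0.24 × 11 × 16.13) = 1.973 kg/m³.
(x−vt)²/(4Dt) = (-5.6)²/(4 × 0.045 × 460) = 0.3787; exp(−0.3787) = 0.6848.
C = 1.973 × 0.6848 = 1.35 kg/m³.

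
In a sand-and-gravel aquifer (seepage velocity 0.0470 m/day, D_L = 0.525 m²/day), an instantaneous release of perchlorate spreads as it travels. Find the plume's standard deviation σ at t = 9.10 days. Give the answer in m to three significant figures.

3.09 m

Dispersive spreading gives a Gaussian with σ² = 2Dt; advection only shifts the center.
σ = √(2 × 0.525 × 9.10) = 3.09 m.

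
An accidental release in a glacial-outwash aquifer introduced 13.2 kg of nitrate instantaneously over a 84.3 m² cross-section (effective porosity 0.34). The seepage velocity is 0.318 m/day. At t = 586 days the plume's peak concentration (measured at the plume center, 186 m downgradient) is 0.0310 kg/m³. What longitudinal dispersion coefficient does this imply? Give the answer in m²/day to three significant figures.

At the plume center C_max = M/(n_e·A·√(4πDt)), so D = M²/(4πt·(n_e·A·C_max)²).
n_e·A·C_max = 0.34 × 84.3 × 0.0310 = 0.8885 kg/m.
D = 13.2²/(4π × 586 × 0.8885²) = 0.0300 m²/day.

0.0300 m²/day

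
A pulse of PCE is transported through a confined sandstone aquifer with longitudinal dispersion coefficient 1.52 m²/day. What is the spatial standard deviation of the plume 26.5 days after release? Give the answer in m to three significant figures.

8.98 m

Dispersive spreading gives a Gaussian with σ² = 2Dt; advection only shifts the center.
σ = √(2 × 1.52 × 26.5) = 8.98 m.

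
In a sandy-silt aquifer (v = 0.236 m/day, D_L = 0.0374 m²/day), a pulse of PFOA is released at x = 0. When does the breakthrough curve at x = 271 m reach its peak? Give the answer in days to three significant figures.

1150 days

For the 1D instantaneous-source solution, setting ∂C/∂t = 0 at fixed x gives v²t² + 2Dt − x² = 0, so t = (√(D² + v²x²) − D)/v².
√(D² + v²x²) = √(0.0374² + 0.236² × 271²) = 63.96; v² = 0.055696.
t = (63.96 − 0.0374)/0.055696 = 1150 days (vs. the pure-advection estimate x/v = 1150 d).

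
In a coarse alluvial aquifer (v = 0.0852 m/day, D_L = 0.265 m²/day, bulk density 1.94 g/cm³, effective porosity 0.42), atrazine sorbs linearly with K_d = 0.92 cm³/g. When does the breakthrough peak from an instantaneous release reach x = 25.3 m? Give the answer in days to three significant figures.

1380 days

Retardation factor R = 1 + ρ_b·K_d/n = 1 + 1.94 × 0.92/0.42 = 5.250.
Sorption retards both mechanisms: v_R = v/R = 0.01623 m/day, D_R = D/R = 0.05048 m²/day.
Peak time from v_R²t² + 2D_R t − x² = 0: t = (√(D_R² + v_R²x²) − D_R)/v_R².
√(D_R² + v_R²x²) = √(0.05048² + 0.01623² × 25.3²) = 0.4137; v_R² = 0.0002634.
t = (0.4137 − 0.05048)/0.0002634 = 1380 days.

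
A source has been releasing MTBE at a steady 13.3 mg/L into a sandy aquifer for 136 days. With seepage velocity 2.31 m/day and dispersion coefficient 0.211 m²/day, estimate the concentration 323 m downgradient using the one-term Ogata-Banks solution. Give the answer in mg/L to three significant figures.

1.62 mg/L

For a continuous step input, C/C₀ ≈ ½·erfc((x−vt)/(2√(Dt))).
vt = 2.31 × 136 = 314.16 m and 2√(Dt) = 2√(0.211 × 136) = 10.71 m.
Argument (x−vt)/(2√(Dt)) = (323 − 314.16)/10.71 = 0.8254; ½·erfc(0.8254) = 0.1215.
C = 13.3 × 0.1215 = 1.62 mg/L.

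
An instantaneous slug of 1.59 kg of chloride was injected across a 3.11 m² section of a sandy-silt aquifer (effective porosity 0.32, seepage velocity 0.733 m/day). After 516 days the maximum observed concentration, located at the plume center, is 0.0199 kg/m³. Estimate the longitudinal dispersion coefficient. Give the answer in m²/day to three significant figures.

At the plume center C_max = M/(n_e·A·√(4πDt)), so D = M²/(4πt·(n_e·A·C_max)²).
n_e·A·C_max = 0.32 × 3.11 × 0.0199 = 0.01980 kg/m.
D = 1.59²/(4π × 516 × 0.01980²) = 0.994 m²/day.

0.994 m²/day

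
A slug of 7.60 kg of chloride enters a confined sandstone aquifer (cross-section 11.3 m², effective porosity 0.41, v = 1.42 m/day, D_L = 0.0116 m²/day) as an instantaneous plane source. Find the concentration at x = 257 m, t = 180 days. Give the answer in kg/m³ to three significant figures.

For an instantaneous plane source, C(x,t) = M/(n_e·A·√(4πDt)) · exp(−(x−vt)²/(4Dt)), with n_e·A the pore (flow) area.
Plume center vt = 1.42 × 180 = 255.6 m, so the well at 257 m is 1.4 m downgradient of the peak.
√(4πDt) = 5.122 m, giving peak height M/(n_e·A·√(4πDt)) = 7.60/(0.41 × 11.3 × 5.122) = 0.3203 kg/m³.
(x−vt)²/(4Dt) = (1.4)²/(4 × 0.0116 × 180) = 0.2347; exp(−0.2347) = 0.7908.
C = 0.3203 × 0.7908 = 0.253 kg/m³.

0.253 kg/m³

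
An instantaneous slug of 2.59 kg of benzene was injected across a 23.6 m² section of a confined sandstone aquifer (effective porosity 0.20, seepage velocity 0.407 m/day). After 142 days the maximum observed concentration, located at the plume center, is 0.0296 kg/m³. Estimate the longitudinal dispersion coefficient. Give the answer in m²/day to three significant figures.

0.193 m²/day

At the plume center C_max = M/(n_e·A·√(4πDt)), so D = M²/(4πt·(n_e·A·C_max)²).
n_e·A·C_max = 0.20 × 23.6 × 0.0296 = 0.1397 kg/m.
D = 2.59²/(4π × 142 × 0.1397²) = 0.193 m²/day.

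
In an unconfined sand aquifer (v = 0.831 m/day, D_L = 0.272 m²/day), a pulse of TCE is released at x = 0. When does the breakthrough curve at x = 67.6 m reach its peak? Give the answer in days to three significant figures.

For the 1D instantaneous-source solution, setting ∂C/∂t = 0 at fixed x gives v²t² + 2Dt − x² = 0, so t = (√(D² + v²x²) − D)/v².
√(D² + v²x²) = √(0.272² + 0.831² × 67.6²) = 56.18; v² = 0.690561.
t = (56.18 − 0.272)/0.690561 = 81.0 days (vs. the pure-advection estimate x/v = 81.3 d).

81.0 days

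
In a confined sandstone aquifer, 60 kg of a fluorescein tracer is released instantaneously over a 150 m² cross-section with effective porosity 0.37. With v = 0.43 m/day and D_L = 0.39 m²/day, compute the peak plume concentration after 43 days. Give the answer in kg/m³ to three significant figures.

0.0745 kg/m³

The peak of an instantaneous 1D plume sits at x = vt; there the Gaussian factor is 1 and C_max = M/(n_e·A·√(4πDt)), where n_e·A is the pore area the mass is dissolved in.
√(4πDt) = √(4π × 0.39 × 43) = 14.52 m, so C_max = 60/(0.37 × 150 × 14.52) = 0.0745 kg/m³.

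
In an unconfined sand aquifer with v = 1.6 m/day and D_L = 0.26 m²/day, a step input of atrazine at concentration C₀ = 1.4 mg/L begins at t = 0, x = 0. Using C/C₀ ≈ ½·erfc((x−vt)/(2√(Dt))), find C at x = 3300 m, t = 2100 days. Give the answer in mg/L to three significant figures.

For a continuous step input, C/C₀ ≈ ½·erfc((x−vt)/(2√(Dt))).
vt = 1.6 × 2100 = 3360 m and 2√(Dt) = 2√(0.26 × 2100) = 46.73 m.
Argument (x−vt)/(2√(Dt)) = (3300 − 3360)/46.73 = -1.284; ½·erfc(-1.284) = 0.9653.
C = 1.4 × 0.9653 = 1.35 mg/L.

1.35 mg/L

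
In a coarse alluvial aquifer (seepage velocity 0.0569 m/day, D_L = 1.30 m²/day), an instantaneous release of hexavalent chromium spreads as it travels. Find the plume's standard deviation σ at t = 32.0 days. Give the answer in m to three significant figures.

9.12 m

Dispersive spreading gives a Gaussian with σ² = 2Dt; advection only shifts the center.
σ = √(2 × 1.30 × 32.0) = 9.12 m.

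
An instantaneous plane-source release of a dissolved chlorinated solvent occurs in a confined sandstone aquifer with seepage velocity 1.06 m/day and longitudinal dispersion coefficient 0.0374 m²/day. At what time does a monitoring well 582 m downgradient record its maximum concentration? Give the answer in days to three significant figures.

For the 1D instantaneous-source solution, setting ∂C/∂t = 0 at fixed x gives v²t² + 2Dt − x² = 0, so t = (√(D² + v²x²) − D)/v².
√(D² + v²x²) = √(0.0374² + 1.06² × 582²) = 616.9; v² = 1.1236.
t = (616.9 − 0.0374)/1.1236 = 549 days (vs. the pure-advection estimate x/v = 549 d).

549 days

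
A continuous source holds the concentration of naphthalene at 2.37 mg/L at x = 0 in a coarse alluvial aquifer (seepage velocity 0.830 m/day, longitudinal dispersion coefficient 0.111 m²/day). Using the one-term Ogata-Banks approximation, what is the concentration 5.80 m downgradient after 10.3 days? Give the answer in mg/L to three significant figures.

2.29 mg/L

For a continuous step input, C/C₀ ≈ ½·erfc((x−vt)/(2√(Dt))).
vt = 0.830 × 10.3 = 8.549 m and 2√(Dt) = 2√(0.111 × 10.3) = 2.139 m.
Argument (x−vt)/(2√(Dt)) = (5.80 − 8.549)/2.139 = -1.285; ½·erfc(-1.285) = 0.9654.
C = 2.37 × 0.9654 = 2.29 mg/L.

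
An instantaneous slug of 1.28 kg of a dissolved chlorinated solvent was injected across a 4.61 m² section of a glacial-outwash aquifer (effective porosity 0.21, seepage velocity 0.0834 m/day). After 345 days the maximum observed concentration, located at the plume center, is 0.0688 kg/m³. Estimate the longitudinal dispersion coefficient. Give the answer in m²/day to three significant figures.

At the plume center C_max = M/(n_e·A·√(4πDt)), so D = M²/(4πt·(n_e·A·C_max)²).
n_e·A·C_max = 0.21 × 4.61 × 0.0688 = 0.06661 kg/m.
D = 1.28²/(4π × 345 × 0.06661²) = 0.0852 m²/day.

0.0852 m²/day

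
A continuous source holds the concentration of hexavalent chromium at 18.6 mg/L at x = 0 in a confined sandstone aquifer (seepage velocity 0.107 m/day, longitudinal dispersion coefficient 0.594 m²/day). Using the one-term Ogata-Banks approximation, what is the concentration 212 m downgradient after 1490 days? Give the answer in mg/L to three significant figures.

1.97 mg/L

For a continuous step input, C/C₀ ≈ ½·erfc((x−vt)/(2√(Dt))).
vt = 0.107 × 1490 = 159.43 m and 2√(Dt) = 2√(0.594 × 1490) = 59.50 m.
Argument (x−vt)/(2√(Dt)) = (212 − 159.43)/59.50 = 0.8835; ½·erfc(0.8835) = 0.1057.
C = 18.6 × 0.1057 = 1.97 mg/L.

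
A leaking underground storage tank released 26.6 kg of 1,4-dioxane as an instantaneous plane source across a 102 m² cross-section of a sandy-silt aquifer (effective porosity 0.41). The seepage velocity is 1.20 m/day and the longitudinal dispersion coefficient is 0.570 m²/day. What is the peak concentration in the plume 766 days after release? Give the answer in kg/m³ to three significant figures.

The peak of an instantaneous 1D plume sits at x = vt; there the Gaussian factor is 1 and C_max = M/(n_e·A·√(4πDt)), where n_e·A is the pore area the mass is dissolved in.
√(4πDt) = √(4π × 0.570 × 766) = 74.07 m, so C_max = 26.6/(0.41 × 102 × 74.07) = 0.00859 kg/m³.

0.00859 kg/m³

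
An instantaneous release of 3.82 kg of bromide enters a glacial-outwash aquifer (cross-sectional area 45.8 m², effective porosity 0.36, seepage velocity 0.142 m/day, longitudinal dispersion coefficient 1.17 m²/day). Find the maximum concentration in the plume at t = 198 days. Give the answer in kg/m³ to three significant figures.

The peak of an instantaneous 1D plume sits at x = vt; there the Gaussian factor is 1 and C_max = M/(n_e·A·√(4πDt)), where n_e·A is the pore area the mass is dissolved in.
√(4πDt) = √(4π × 1.17 × 198) = 53.95 m, so C_max = 3.82/(0.36 × 45.8 × 53.95) = 0.00429 kg/m³.

0.00429 kg/m³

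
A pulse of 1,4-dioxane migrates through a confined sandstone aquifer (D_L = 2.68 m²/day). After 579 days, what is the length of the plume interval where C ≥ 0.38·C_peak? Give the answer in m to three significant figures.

The plume is Gaussian with σ = √(2Dt) = √(2 × 2.68 × 579) = 55.71 m.
C/C_peak = exp(−Δx²/(2σ²)) = 0.38 ⇒ Δx = σ·√(−2 ln 0.38) = 55.71 × 1.391 = 77.49 m.
Width = 2Δx = 155 m.

155 m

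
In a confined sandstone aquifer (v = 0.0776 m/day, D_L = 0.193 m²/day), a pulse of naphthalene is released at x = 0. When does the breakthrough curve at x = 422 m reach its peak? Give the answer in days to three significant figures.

For the 1D instantaneous-source solution, setting ∂C/∂t = 0 at fixed x gives v²t² + 2Dt − x² = 0, so t = (√(D² + v²x²) − D)/v².
√(D² + v²x²) = √(0.193² + 0.0776² × 422²) = 32.75; v² = 0.00602176.
t = (32.75 − 0.193)/0.00602176 = 5410 days (vs. the pure-advection estimate x/v = 5440 d).

5410 days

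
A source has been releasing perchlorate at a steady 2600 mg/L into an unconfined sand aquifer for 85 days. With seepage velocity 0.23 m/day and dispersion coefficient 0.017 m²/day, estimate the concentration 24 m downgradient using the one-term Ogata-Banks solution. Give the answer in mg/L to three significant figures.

For a continuous step input, C/C₀ ≈ ½·erfc((x−vt)/(2√(Dt))).
vt = 0.23 × 85 = 19.55 m and 2√(Dt) = 2√(0.017 × 85) = 2.404 m.
Argument (x−vt)/(2√(Dt)) = (24 − 19.55)/2.404 = 1.851; ½·erfc(1.851) = 0.004426.
C = 2600 × 0.004426 = 11.5 mg/L.

11.5 mg/L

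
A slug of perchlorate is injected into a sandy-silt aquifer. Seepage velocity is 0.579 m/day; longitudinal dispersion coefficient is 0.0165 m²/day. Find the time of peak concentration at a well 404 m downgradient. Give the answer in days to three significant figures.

698 days

For the 1D instantaneous-source solution, setting ∂C/∂t = 0 at fixed x gives v²t² + 2Dt − x² = 0, so t = (√(D² + v²x²) − D)/v².
√(D² + v²x²) = √(0.0165² + 0.579² × 404²) = 233.9; v² = 0.335241.
t = (233.9 − 0.0165)/0.335241 = 698 days (vs. the pure-advection estimate x/v = 698 d).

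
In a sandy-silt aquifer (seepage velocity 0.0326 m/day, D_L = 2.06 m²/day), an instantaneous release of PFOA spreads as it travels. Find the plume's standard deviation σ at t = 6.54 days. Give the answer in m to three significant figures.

Dispersive spreading gives a Gaussian with σ² = 2Dt; advection only shifts the center.
σ = √(2 × 2.06 × 6.54) = 5.19 m.

5.19 m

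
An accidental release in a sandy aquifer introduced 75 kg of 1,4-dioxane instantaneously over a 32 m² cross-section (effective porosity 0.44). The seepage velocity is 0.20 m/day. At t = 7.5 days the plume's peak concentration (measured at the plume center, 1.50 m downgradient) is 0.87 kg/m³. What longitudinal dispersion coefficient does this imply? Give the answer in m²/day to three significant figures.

At the plume center C_max = M/(n_e·A·√(4πDt)), so D = M²/(4πt·(n_e·A·C_max)²).
n_e·A·C_max = 0.44 × 32 × 0.87 = 12.25 kg/m.
D = 75²/(4π × 7.5 × 12.25²) = 0.398 m²/day.

0.398 m²/day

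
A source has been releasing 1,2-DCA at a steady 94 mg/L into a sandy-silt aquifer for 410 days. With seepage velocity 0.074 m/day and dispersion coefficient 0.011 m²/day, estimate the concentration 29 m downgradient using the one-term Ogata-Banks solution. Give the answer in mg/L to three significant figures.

63.2 mg/L

For a continuous step input, C/C₀ ≈ ½·erfc((x−vt)/(2√(Dt))).
vt = 0.074 × 410 = 30.34 m and 2√(Dt) = 2√(0.011 × 410) = 4.247 m.
Argument (x−vt)/(2√(Dt)) = (29 − 30.34)/4.247 = -0.3155; ½·erfc(-0.3155) = 0.6723.
C = 94 × 0.6723 = 63.2 mg/L.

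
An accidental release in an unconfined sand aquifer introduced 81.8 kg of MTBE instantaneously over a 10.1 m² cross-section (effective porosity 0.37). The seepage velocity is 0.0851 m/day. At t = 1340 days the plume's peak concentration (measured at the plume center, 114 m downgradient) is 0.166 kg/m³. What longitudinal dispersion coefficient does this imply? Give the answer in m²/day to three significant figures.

At the plume center C_max = M/(n_e·A·√(4πDt)), so D = M²/(4πt·(n_e·A·C_max)²).
n_e·A·C_max = 0.37 × 10.1 × 0.166 = 0.6203 kg/m.
D = 81.8²/(4π × 1340 × 0.6203²) = 1.03 m²/day.

1.03 m²/day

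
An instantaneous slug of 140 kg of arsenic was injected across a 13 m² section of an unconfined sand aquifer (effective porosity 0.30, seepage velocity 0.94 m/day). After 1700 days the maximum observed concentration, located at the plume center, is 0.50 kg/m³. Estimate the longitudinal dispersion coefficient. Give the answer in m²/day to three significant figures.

0.241 m²/day

At the plume center C_max = M/(n_e·A·√(4πDt)), so D = M²/(4πt·(n_e·A·C_max)²).
n_e·A·C_max = 0.30 × 13 × 0.50 = 1.950 kg/m.
D = 140²/(4π × 1700 × 1.950²) = 0.241 m²/day.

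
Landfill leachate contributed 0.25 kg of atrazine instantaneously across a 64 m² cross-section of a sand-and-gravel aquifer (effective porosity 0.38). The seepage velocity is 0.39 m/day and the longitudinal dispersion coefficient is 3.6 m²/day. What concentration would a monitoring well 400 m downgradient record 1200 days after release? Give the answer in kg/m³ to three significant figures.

For an instantaneous plane source, C(x,t) = M/(n_e·A·√(4πDt)) · exp(−(x−vt)²/(4Dt)), with n_e·A the pore (flow) area.
Plume center vt = 0.39 × 1200 = 468 m, so the well at 400 m is 68 m upgradient of the peak.
√(4πDt) = 233.0 m, giving peak height M/(n_e·A·√(4πDt)) = 0.25/(0.38 × 64 × 233.0) = 4.412e-05 kg/m³.
(x−vt)²/(4Dt) = (-68)²/(4 × 3.6 × 1200) = 0.2676; exp(−0.2676) = 0.7652.
C = 4.412e-05 × 0.7652 = 3.38e-05 kg/m³.

3.38e-05 kg/m³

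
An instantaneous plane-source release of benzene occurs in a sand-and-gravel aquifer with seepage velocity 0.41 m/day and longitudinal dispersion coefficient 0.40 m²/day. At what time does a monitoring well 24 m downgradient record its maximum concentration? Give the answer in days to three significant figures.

56.2 days

For the 1D instantaneous-source solution, setting ∂C/∂t = 0 at fixed x gives v²t² + 2Dt − x² = 0, so t = (√(D² + v²x²) − D)/v².
√(D² + v²x²) = √(0.40² + 0.41² × 24²) = 9.848; v² = 0.1681.
t = (9.848 − 0.40)/0.1681 = 56.2 days (vs. the pure-advection estimate x/v = 58.5 d).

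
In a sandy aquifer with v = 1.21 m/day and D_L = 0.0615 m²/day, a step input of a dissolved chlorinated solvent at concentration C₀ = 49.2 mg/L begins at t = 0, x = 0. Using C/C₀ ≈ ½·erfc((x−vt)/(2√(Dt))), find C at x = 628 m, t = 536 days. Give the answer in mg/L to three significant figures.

For a continuous step input, C/C₀ ≈ ½·erfc((x−vt)/(2√(Dt))).
vt = 1.21 × 536 = 648.56 m and 2√(Dt) = 2√(0.0615 × 536) = 11.48 m.
Argument (x−vt)/(2√(Dt)) = (628 − 648.56)/11.48 = -1.791; ½·erfc(-1.791) = 0.9943.
C = 49.2 × 0.9943 = 48.9 mg/L.

48.9 mg/L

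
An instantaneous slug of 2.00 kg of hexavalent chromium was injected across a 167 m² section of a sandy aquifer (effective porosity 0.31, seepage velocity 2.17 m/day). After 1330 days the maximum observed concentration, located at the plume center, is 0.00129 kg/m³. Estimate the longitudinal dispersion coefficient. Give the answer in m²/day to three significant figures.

At the plume center C_max = M/(n_e·A·√(4πDt)), so D = M²/(4πt·(n_e·A·C_max)²).
n_e·A·C_max = 0.31 × 167 × 0.00129 = 0.06678 kg/m.
D = 2.00²/(4π × 1330 × 0.06678²) = 0.0537 m²/day.

0.0537 m²/day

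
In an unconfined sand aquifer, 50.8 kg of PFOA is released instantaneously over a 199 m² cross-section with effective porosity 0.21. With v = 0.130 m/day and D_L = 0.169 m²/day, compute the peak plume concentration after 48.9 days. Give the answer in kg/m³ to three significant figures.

0.119 kg/m³

The peak of an instantaneous 1D plume sits at x = vt; there the Gaussian factor is 1 and C_max = M/(n_e·A·√(4πDt)), where n_e·A is the pore area the mass is dissolved in.
√(4πDt) = √(4π × 0.169 × 48.9) = 10.19 m, so C_max = 50.8/(0.21 × 199 × 10.19) = 0.119 kg/m³.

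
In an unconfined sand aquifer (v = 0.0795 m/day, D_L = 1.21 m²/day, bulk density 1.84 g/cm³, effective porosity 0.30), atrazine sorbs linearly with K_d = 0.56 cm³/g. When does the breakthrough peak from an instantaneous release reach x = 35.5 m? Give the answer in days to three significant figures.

1310 days

Retardation factor R = 1 + ρ_b·K_d/n = 1 + 1.84 × 0.56/0.30 = 4.435.
Sorption retards both mechanisms: v_R = v/R = 0.01793 m/day, D_R = D/R = 0.2728 m²/day.
Peak time from v_R²t² + 2D_R t − x² = 0: t = (√(D_R² + v_R²x²) − D_R)/v_R².
√(D_R² + v_R²x²) = √(0.2728² + 0.01793² × 35.5²) = 0.6925; v_R² = 0.0003215.
t = (0.6925 − 0.2728)/0.0003215 = 1310 days.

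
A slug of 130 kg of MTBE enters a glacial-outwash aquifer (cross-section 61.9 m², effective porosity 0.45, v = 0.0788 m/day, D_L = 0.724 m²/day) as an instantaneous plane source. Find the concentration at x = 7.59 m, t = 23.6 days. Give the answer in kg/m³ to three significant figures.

0.197 kg/m³

For an instantaneous plane source, C(x,t) = M/(n_e·A·√(4πDt)) · exp(−(x−vt)²/(4Dt)), with n_e·A the pore (flow) area.
Plume center vt = 0.0788 × 23.6 = 1.85968 m, so the well at 7.59 m is 5.73032 m downgradient of the peak.
√(4πDt) = 14.65 m, giving peak height M/(n_e·A·√(4πDt)) = 130/(0.45 × 61.9 × 14.65) = 0.3186 kg/m³.
(x−vt)²/(4Dt) = (5.73032)²/(4 × 0.724 × 23.6) = 0.4804; exp(−0.4804) = 0.6185.
C = 0.3186 × 0.6185 = 0.197 kg/m³.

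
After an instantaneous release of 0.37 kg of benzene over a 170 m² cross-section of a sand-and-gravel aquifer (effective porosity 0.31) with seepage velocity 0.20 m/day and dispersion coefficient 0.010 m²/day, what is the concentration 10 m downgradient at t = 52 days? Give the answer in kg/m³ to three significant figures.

0.00254 kg/m³

For an instantaneous plane source, C(x,t) = M/(n_e·A·√(4πDt)) · exp(−(x−vt)²/(4Dt)), with n_e·A the pore (flow) area.
Plume center vt = 0.20 × 52 = 10.4 m, so the well at 10 m is 0.4 m upgradient of the peak.
√(4πDt) = 2.556 m, giving peak height M/(n_e·A·√(4πDt)) = 0.37/(0.31 × 170 × 2.556) = 0.002747 kg/m³.
(x−vt)²/(4Dt) = (-0.4)²/(4 × 0.010 × 52) = 0.07692; exp(−0.07692) = 0.9260.
C = 0.002747 × 0.9260 = 0.00254 kg/m³.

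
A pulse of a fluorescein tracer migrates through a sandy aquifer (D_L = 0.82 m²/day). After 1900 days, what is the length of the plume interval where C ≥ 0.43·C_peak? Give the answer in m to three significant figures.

145 m

The plume is Gaussian with σ = √(2Dt) = √(2 × 0.82 × 1900) = 55.82 m.
C/C_peak = exp(−Δx²/(2σ²)) = 0.43 ⇒ Δx = σ·√(−2 ln 0.43) = 55.82 × 1.299 = 72.51 m.
Width = 2Δx = 145 m.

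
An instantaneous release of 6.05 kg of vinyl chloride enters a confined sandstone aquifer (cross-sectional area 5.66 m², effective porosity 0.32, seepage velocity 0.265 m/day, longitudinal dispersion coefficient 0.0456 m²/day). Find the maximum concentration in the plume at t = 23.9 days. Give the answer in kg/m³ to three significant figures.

0.903 kg/m³

The peak of an instantaneous 1D plume sits at x = vt; there the Gaussian factor is 1 and C_max = M/(n_e·A·√(4πDt)), where n_e·A is the pore area the mass is dissolved in.
√(4πDt) = √(4π × 0.0456 × 23.9) = 3.701 m, so C_max = 6.05/(0.32 × 5.66 × 3.701) = 0.903 kg/m³.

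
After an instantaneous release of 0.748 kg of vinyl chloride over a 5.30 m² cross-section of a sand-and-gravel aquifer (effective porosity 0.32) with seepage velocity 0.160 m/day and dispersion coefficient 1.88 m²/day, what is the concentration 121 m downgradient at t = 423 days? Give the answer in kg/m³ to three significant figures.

0.00180 kg/m³

For an instantaneous plane source, C(x,t) = M/(n_e·A·√(4πDt)) · exp(−(x−vt)²/(4Dt)), with n_e·A the pore (flow) area.
Plume center vt = 0.160 × 423 = 67.68 m, so the well at 121 m is 53.32 m downgradient of the peak.
√(4πDt) = 99.97 m, giving peak height M/(n_e·A·√(4πDt)) = 0.748/(0.32 × 5.30 × 99.97) = 0.004412 kg/m³.
(x−vt)²/(4Dt) = (53.32)²/(4 × 1.88 × 423) = 0.8938; exp(−0.8938) = 0.4091.
C = 0.004412 × 0.4091 = 0.00180 kg/m³.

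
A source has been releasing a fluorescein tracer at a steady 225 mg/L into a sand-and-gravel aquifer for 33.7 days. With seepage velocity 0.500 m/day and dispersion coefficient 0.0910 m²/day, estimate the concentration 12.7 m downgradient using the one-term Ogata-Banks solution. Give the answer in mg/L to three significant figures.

214 mg/L

For a continuous step input, C/C₀ ≈ ½·erfc((x−vt)/(2√(Dt))).
vt = 0.500 × 33.7 = 16.85 m and 2√(Dt) = 2√(0.0910 × 33.7) = 3.502 m.
Argument (x−vt)/(2√(Dt)) = (12.7 − 16.85)/3.502 = -1.185; ½·erfc(-1.185) = 0.9531.
C = 225 × 0.9531 = 214 mg/L.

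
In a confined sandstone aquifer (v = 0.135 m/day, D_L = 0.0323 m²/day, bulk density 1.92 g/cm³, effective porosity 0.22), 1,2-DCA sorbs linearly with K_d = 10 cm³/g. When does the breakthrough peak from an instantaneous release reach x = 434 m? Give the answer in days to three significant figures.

Retardation factor R = 1 + ρ_b·K_d/n = 1 + 1.92 × 10/0.22 = 88.27.
Sorption retards both mechanisms: v_R = v/R = 0.001529 m/day, D_R = D/R = 0.0003659 m²/day.
Peak time from v_R²t² + 2D_R t − x² = 0: t = (√(D_R² + v_R²x²) − D_R)/v_R².
√(D_R² + v_R²x²) = √(0.0003659² + 0.001529² × 434²) = 0.6636; v_R² = 2.338e-06.
t = (0.6636 − 0.0003659)/2.338e-06 = 284000 days.

284000 days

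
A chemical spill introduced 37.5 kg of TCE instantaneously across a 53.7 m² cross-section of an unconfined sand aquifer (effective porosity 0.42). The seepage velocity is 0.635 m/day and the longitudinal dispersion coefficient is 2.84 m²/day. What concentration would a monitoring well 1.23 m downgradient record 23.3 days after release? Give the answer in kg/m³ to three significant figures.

0.0288 kg/m³

For an instantaneous plane source, C(x,t) = M/(n_e·A·√(4πDt)) · exp(−(x−vt)²/(4Dt)), with n_e·A the pore (flow) area.
Plume center vt = 0.635 × 23.3 = 14.7955 m, so the well at 1.23 m is 13.5655 m upgradient of the peak.
√(4πDt) = 28.84 m, giving peak height M/(n_e·A·√(4πDt)) = 37.5/(0.42 × 53.7 × 28.84) = 0.05765 kg/m³.
(x−vt)²/(4Dt) = (-13.5655)²/(4 × 2.84 × 23.3) = 0.6952; exp(−0.6952) = 0.4990.
C = 0.05765 × 0.4990 = 0.0288 kg/m³.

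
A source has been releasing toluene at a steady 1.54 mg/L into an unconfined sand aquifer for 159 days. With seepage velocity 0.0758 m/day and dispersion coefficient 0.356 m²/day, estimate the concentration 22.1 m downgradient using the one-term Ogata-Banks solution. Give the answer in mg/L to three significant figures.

0.266 mg/L

For a continuous step input, C/C₀ ≈ ½·erfc((x−vt)/(2√(Dt))).
vt = 0.0758 × 159 = 12.0522 m and 2√(Dt) = 2√(0.356 × 159) = 15.05 m.
Argument (x−vt)/(2√(Dt)) = (22.1 − 12.0522)/15.05 = 0.6676; ½·erfc(0.6676) = 0.1726.
C = 1.54 × 0.1726 = 0.266 mg/L.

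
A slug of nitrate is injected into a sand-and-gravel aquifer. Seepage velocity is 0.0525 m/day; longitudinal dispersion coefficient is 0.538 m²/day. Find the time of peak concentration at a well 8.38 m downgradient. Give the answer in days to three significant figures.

57.0 days

For the 1D instantaneous-source solution, setting ∂C/∂t = 0 at fixed x gives v²t² + 2Dt − x² = 0, so t = (√(D² + v²x²) − D)/v².
√(D² + v²x²) = √(0.538² + 0.0525² × 8.38²) = 0.6950; v² = 0.00275625.
t = (0.6950 − 0.538)/0.00275625 = 57.0 days (vs. the pure-advection estimate x/v = 160 d).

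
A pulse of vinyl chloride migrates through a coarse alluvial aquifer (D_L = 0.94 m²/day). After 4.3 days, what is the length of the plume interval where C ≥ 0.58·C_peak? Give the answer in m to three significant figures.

5.94 m

The plume is Gaussian with σ = √(2Dt) = √(2 × 0.94 × 4.3) = 2.843 m.
C/C_peak = exp(−Δx²/(2σ²)) = 0.58 ⇒ Δx = σ·√(−2 ln 0.58) = 2.843 × 1.044 = 2.968 m.
Width = 2Δx = 5.94 m.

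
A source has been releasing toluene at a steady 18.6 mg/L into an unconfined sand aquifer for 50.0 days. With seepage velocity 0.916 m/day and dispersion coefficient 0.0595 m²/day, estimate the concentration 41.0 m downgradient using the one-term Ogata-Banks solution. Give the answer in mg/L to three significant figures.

For a continuous step input, C/C₀ ≈ ½·erfc((x−vt)/(2√(Dt))).
vt = 0.916 × 50.0 = 45.8 m and 2√(Dt) = 2√(0.0595 × 50.0) = 3.450 m.
Argument (x−vt)/(2√(Dt)) = (41.0 − 45.8)/3.450 = -1.391; ½·erfc(-1.391) = 0.9754.
C = 18.6 × 0.9754 = 18.1 mg/L.

18.1 mg/L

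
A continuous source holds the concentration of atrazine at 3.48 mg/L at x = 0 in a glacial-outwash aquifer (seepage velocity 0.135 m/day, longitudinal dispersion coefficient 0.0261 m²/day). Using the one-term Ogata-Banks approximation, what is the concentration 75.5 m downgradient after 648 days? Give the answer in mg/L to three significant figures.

For a continuous step input, C/C₀ ≈ ½·erfc((x−vt)/(2√(Dt))).
vt = 0.135 × 648 = 87.48 m and 2√(Dt) = 2√(0.0261 × 648) = 8.225 m.
Argument (x−vt)/(2√(Dt)) = (75.5 − 87.48)/8.225 = -1.457; ½·erfc(-1.457) = 0.9803.
C = 3.48 × 0.9803 = 3.41 mg/L.

3.41 mg/L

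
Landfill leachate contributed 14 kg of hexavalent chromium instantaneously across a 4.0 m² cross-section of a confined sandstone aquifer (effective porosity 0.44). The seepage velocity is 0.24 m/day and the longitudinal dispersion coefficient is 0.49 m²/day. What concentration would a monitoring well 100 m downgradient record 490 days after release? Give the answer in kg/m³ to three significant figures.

For an instantaneous plane source, C(x,t) = M/(n_e·A·√(4πDt)) · exp(−(x−vt)²/(4Dt)), with n_e·A the pore (flow) area.
Plume center vt = 0.24 × 490 = 117.6 m, so the well at 100 m is 17.6 m upgradient of the peak.
√(4πDt) = 54.93 m, giving peak height M/(n_e·A·√(4πDt)) = 14/(0.44 × 4.0 × 54.93) = 0.1448 kg/m³.
(x−vt)²/(4Dt) = (-17.6)²/(4 × 0.49 × 490) = 0.3225; exp(−0.3225) = 0.7243.
C = 0.1448 × 0.7243 = 0.105 kg/m³.

0.105 kg/m³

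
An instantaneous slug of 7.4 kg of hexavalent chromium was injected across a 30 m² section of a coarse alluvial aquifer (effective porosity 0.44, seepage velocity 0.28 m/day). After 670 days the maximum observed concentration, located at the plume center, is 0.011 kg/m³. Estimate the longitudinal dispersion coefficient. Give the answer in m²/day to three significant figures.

0.308 m²/day

At the plume center C_max = M/(n_e·A·√(4πDt)), so D = M²/(4πt·(n_e·A·C_max)²).
n_e·A·C_max = 0.44 × 30 × 0.011 = 0.1452 kg/m.
D = 7.4²/(4π × 670 × 0.1452²) = 0.308 m²/day.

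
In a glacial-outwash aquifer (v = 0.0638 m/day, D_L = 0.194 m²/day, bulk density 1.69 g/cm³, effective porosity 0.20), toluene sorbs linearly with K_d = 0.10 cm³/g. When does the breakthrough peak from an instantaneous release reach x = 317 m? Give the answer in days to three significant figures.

Retardation factor R = 1 + ρ_b·K_d/n = 1 + 1.69 × 0.10/0.20 = 1.845.
Sorption retards both mechanisms: v_R = v/R = 0.03458 m/day, D_R = D/R = 0.1051 m²/day.
Peak time from v_R²t² + 2D_R t − x² = 0: t = (√(D_R² + v_R²x²) − D_R)/v_R².
√(D_R² + v_R²x²) = √(0.1051² + 0.03458² × 317²) = 10.96; v_R² = 0.001196.
t = (10.96 − 0.1051)/0.001196 = 9080 days.

9080 days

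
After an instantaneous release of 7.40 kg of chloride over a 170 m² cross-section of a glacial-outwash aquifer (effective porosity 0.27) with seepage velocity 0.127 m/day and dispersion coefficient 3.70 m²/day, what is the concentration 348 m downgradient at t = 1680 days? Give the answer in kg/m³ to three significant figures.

0.000278 kg/m³

For an instantaneous plane source, C(x,t) = M/(n_e·A·√(4πDt)) · exp(−(x−vt)²/(4Dt)), with n_e·A the pore (flow) area.
Plume center vt = 0.127 × 1680 = 213.36 m, so the well at 348 m is 134.64 m downgradient of the peak.
√(4πDt) = 279.5 m, giving peak height M/(n_e·A·√(4πDt)) = 7.40/(0.27 × 170 × 279.5) = 0.0005768 kg/m³.
(x−vt)²/(4Dt) = (134.64)²/(4 × 3.70 × 1680) = 0.7291; exp(−0.7291) = 0.4823.
C = 0.0005768 × 0.4823 = 0.000278 kg/m³.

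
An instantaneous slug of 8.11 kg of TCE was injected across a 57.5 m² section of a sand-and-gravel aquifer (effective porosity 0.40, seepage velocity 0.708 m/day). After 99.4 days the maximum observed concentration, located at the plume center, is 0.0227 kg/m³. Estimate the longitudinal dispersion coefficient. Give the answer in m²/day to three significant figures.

0.193 m²/day

At the plume center C_max = M/(n_e·A·√(4πDt)), so D = M²/(4πt·(n_e·A·C_max)²).
n_e·A·C_max = 0.40 × 57.5 × 0.0227 = 0.5221 kg/m.
D = 8.11²/(4π × 99.4 × 0.5221²) = 0.193 m²/day.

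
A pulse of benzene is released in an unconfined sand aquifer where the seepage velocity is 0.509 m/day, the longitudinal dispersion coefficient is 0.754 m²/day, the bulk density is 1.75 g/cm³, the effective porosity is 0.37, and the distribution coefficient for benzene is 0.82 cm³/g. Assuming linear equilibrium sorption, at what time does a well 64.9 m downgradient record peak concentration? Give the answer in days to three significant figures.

Retardation factor R = 1 + ρ_b·K_d/n = 1 + 1.75 × 0.82/0.37 = 4.878.
Sorption retards both mechanisms: v_R = v/R = 0.1043 m/day, D_R = D/R = 0.1546 m²/day.
Peak time from v_R²t² + 2D_R t − x² = 0: t = (√(D_R² + v_R²x²) − D_R)/v_R².
√(D_R² + v_R²x²) = √(0.1546² + 0.1043² × 64.9²) = 6.771; v_R² = 0.01088.
t = (6.771 − 0.1546)/0.01088 = 608 days.

608 days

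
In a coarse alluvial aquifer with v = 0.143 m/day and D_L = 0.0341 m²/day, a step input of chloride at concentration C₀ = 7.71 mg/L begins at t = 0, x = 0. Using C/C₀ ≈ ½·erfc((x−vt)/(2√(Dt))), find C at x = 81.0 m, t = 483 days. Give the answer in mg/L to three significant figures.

For a continuous step input, C/C₀ ≈ ½·erfc((x−vt)/(2√(Dt))).
vt = 0.143 × 483 = 69.069 m and 2√(Dt) = 2√(0.0341 × 483) = 8.117 m.
Argument (x−vt)/(2√(Dt)) = (81.0 − 69.069)/8.117 = 1.470; ½·erfc(1.470) = 0.01881.
C = 7.71 × 0.01881 = 0.145 mg/L.

0.145 mg/L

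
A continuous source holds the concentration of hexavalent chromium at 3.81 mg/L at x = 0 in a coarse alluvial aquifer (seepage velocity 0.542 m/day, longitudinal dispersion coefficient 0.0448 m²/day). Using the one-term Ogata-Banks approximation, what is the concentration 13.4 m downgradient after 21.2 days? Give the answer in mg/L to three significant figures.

For a continuous step input, C/C₀ ≈ ½·erfc((x−vt)/(2√(Dt))).
vt = 0.542 × 21.2 = 11.4904 m and 2√(Dt) = 2√(0.0448 × 21.2) = 1.949 m.
Argument (x−vt)/(2√(Dt)) = (13.4 − 11.4904)/1.949 = 0.9798; ½·erfc(0.9798) = 0.08293.
C = 3.81 × 0.08293 = 0.316 mg/L.

0.316 mg/L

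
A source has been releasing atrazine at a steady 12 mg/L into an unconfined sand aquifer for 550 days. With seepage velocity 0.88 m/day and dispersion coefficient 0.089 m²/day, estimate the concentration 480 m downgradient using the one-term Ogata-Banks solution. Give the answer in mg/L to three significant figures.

For a continuous step input, C/C₀ ≈ ½·erfc((x−vt)/(2√(Dt))).
vt = 0.88 × 550 = 484 m and 2√(Dt) = 2√(0.089 × 550) = 13.99 m.
Argument (x−vt)/(2√(Dt)) = (480 − 484)/13.99 = -0.2859; ½·erfc(-0.2859) = 0.6570.
C = 12 × 0.6570 = 7.88 mg/L.

7.88 mg/L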